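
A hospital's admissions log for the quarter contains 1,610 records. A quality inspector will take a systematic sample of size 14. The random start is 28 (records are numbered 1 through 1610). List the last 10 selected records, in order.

k = N/n = 1610/14 = 115
5th selection = 28 + 4×115 = 488
6th: 488 + 115 = 603
7th: 603 + 115 = 718
8th: 718 + 115 = 833
9th: 833 + 115 = 948
10th: 948 + 115 = 1063
11th: 1063 + 115 = 1178
12th: 1178 + 115 = 1293
13th: 1293 + 115 = 1408
14th: 1408 + 115 = 1523

488, 603, 718, 833, 948, 1063, 1178, 1293, 1408, 1523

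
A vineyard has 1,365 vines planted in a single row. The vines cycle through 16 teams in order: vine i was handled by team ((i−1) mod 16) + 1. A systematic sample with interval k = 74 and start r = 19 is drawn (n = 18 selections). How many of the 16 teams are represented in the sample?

Consecutive selections differ by k = 74, so their team numbers differ by 74 mod 16 = 10.
gcd(74, 16) = 2, so the sample visits 16/2 = 8 distinct residues mod 16.
Start 19 is team 3; the teams hit are 1, 3, 5, 7, 9, 11, 13, 15.

8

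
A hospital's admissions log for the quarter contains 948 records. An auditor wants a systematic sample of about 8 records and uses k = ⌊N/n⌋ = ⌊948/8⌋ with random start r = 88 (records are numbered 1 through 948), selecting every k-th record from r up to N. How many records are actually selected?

8

k = ⌊948/8⌋ = 118
Achieved size = ⌊(948 − 88)/118⌋ + 1 = ⌊860/118⌋ + 1 = 7 + 1 = 8
(last selection: 88 + 7×118 = 914 ≤ 948; next would be 1032 > 948)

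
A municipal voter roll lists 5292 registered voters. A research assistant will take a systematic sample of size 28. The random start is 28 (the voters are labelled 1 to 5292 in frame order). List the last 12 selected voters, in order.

k = N/n = 5292/28 = 189
17th selection = 28 + 16×189 = 3052
18th: 3052 + 189 = 3241
19th: 3241 + 189 = 3430
20th: 3430 + 189 = 3619
21st: 3619 + 189 = 3808
22nd: 3808 + 189 = 3997
23rd: 3997 + 189 = 4186
24th: 4186 + 189 = 4375
25th: 4375 + 189 = 4564
26th: 4564 + 189 = 4753
27th: 4753 + 189 = 4942
28th: 4942 + 189 = 5131

3052, 3241, 3430, 3619, 3808, 3997, 4186, 4375, 4564, 4753, 4942, 5131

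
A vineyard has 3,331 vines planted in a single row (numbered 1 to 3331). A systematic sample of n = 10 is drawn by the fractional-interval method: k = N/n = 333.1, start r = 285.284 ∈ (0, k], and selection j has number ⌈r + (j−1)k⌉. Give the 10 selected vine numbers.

j=1: r + 0k = 285.284 → ⌈·⌉ = 286
j=2: r + 1k = 618.384 → ⌈·⌉ = 619
j=3: r + 2k = 951.484 → ⌈·⌉ = 952
j=4: r + 3k = 1284.584 → ⌈·⌉ = 1285
j=5: r + 4k = 1617.684 → ⌈·⌉ = 1618
j=6: r + 5k = 1950.784 → ⌈·⌉ = 1951
j=7: r + 6k = 2283.884 → ⌈·⌉ = 2284
j=8: r + 7k = 2616.984 → ⌈·⌉ = 2617
j=9: r + 8k = 2950.084 → ⌈·⌉ = 2951
j=10: r + 9k = 3283.184 → ⌈·⌉ = 3284

286, 619, 952, 1285, 1618, 1951, 2284, 2617, 2951, 3284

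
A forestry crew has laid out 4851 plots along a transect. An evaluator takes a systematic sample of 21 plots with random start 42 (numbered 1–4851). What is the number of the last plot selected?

4662

k = 4851/21 = 231
21st selection = r + (21−1)·k = 42 + 20×231 = 42 + 4620 = 4662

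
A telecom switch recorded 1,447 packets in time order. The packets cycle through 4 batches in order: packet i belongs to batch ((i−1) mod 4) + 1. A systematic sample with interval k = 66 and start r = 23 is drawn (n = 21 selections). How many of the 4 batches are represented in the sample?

Consecutive selections differ by k = 66, so their batch numbers differ by 66 mod 4 = 2.
gcd(66, 4) = 2, so the sample visits 4/2 = 2 distinct residues mod 4.
Start 23 is batch 3; the batches hit are 1, 3.

2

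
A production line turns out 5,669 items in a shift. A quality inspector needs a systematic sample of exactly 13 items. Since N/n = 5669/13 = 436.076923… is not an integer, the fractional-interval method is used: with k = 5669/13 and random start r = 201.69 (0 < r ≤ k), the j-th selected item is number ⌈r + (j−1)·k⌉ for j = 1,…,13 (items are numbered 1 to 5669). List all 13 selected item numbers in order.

202, 638, 1074, 1510, 1946, 2383, 2819, 3255, 3691, 4127, 4563, 4999, 5435

j=1: r + 0k = 201.69 → ⌈·⌉ = 202
j=2: r + 1k = 637.766923… → ⌈·⌉ = 638
j=3: r + 2k = 1073.843846… → ⌈·⌉ = 1074
j=4: r + 3k = 1509.920769… → ⌈·⌉ = 1510
j=5: r + 4k = 1945.997692… → ⌈·⌉ = 1946
j=6: r + 5k = 2382.074615… → ⌈·⌉ = 2383
j=7: r + 6k = 2818.151538… → ⌈·⌉ = 2819
j=8: r + 7k = 3254.228461… → ⌈·⌉ = 3255
j=9: r + 8k = 3690.305384… → ⌈·⌉ = 3691
j=10: r + 9k = 4126.382307… → ⌈·⌉ = 4127
j=11: r + 10k = 4562.459230… → ⌈·⌉ = 4563
j=12: r + 11k = 4998.536153… → ⌈·⌉ = 4999
j=13: r + 12k = 5434.613076… → ⌈·⌉ = 5435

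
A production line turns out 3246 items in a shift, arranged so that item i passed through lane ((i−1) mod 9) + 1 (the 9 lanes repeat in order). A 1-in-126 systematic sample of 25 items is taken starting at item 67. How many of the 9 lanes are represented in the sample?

Consecutive selections differ by k = 126, so their lane numbers differ by 126 mod 9 = 0.
gcd(126, 9) = 9, so the sample visits 9/9 = 1 distinct residues mod 9.
Start 67 is lane 4; the lanes hit are 4.

1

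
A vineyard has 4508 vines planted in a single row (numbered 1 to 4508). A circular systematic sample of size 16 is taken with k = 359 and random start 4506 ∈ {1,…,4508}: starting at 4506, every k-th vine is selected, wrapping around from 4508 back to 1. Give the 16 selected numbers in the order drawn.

4506, 357, 716, 1075, 1434, 1793, 2152, 2511, 2870, 3229, 3588, 3947, 4306, 157, 516, 875

Selection 1: 4506
Selection 2: 4506 + 359 = 4865 → 4865 − 4508 = 357
Selection 3: 357 + 359 = 716
Selection 4: 716 + 359 = 1075
Selection 5: 1075 + 359 = 1434
Selection 6: 1434 + 359 = 1793
Selection 7: 1793 + 359 = 2152
Selection 8: 2152 + 359 = 2511
Selection 9: 2511 + 359 = 2870
Selection 10: 2870 + 359 = 3229
Selection 11: 3229 + 359 = 3588
Selection 12: 3588 + 359 = 3947
Selection 13: 3947 + 359 = 4306
Selection 14: 4306 + 359 = 4665 → 4665 − 4508 = 157
Selection 15: 157 + 359 = 516
Selection 16: 516 + 359 = 875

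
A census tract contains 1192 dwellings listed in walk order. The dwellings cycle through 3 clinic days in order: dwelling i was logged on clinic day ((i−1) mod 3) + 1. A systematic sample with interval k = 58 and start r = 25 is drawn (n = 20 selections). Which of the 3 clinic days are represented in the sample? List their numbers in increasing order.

Consecutive selections differ by k = 58, so their clinic day numbers differ by 58 mod 3 = 1.
gcd(58, 3) = 1, so the sample visits 3/1 = 3 distinct residues mod 3.
Start 25 is clinic day 1; the clinic days hit are 1, 2, 3.

1, 2, 3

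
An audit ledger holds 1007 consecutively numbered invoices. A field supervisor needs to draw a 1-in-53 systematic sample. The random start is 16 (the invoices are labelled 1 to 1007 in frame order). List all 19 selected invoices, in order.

16, 69, 122, 175, 228, 281, 334, 387, 440, 493, 546, 599, 652, 705, 758, 811, 864, 917, 970

invoice 1: 16
invoice 2: 16 + 53 = 69
invoice 3: 69 + 53 = 122
invoice 4: 122 + 53 = 175
invoice 5: 175 + 53 = 228
invoice 6: 228 + 53 = 281
invoice 7: 281 + 53 = 334
invoice 8: 334 + 53 = 387
invoice 9: 387 + 53 = 440
invoice 10: 440 + 53 = 493
invoice 11: 493 + 53 = 546
invoice 12: 546 + 53 = 599
invoice 13: 599 + 53 = 652
invoice 14: 652 + 53 = 705
invoice 15: 705 + 53 = 758
invoice 16: 758 + 53 = 811
invoice 17: 811 + 53 = 864
invoice 18: 864 + 53 = 917
invoice 19: 917 + 53 = 970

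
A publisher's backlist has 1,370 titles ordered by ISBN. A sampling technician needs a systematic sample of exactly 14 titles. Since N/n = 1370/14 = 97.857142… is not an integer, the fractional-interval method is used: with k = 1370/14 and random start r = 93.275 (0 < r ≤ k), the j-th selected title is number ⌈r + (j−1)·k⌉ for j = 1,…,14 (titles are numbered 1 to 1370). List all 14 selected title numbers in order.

94, 192, 289, 387, 485, 583, 681, 779, 877, 974, 1072, 1170, 1268, 1366

j=1: r + 0k = 93.275 → ⌈·⌉ = 94
j=2: r + 1k = 191.132142… → ⌈·⌉ = 192
j=3: r + 2k = 288.989285… → ⌈·⌉ = 289
j=4: r + 3k = 386.846428… → ⌈·⌉ = 387
j=5: r + 4k = 484.703571… → ⌈·⌉ = 485
j=6: r + 5k = 582.560714… → ⌈·⌉ = 583
j=7: r + 6k = 680.417857… → ⌈·⌉ = 681
j=8: r + 7k = 778.275 → ⌈·⌉ = 779
j=9: r + 8k = 876.132142… → ⌈·⌉ = 877
j=10: r + 9k = 973.989285… → ⌈·⌉ = 974
j=11: r + 10k = 1071.846428… → ⌈·⌉ = 1072
j=12: r + 11k = 1169.703571… → ⌈·⌉ = 1170
j=13: r + 12k = 1267.560714… → ⌈·⌉ = 1268
j=14: r + 13k = 1365.417857… → ⌈·⌉ = 1366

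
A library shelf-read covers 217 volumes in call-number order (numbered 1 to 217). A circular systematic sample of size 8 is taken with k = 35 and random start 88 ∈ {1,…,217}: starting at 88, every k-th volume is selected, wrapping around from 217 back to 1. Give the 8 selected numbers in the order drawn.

88, 123, 158, 193, 11, 46, 81, 116

Selection 1: 88
Selection 2: 88 + 35 = 123
Selection 3: 123 + 35 = 158
Selection 4: 158 + 35 = 193
Selection 5: 193 + 35 = 228 → 228 − 217 = 11
Selection 6: 11 + 35 = 46
Selection 7: 46 + 35 = 81
Selection 8: 81 + 35 = 116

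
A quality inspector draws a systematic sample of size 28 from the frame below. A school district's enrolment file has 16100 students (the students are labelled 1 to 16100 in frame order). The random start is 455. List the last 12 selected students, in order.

9655, 10230, 10805, 11380, 11955, 12530, 13105, 13680, 14255, 14830, 15405, 15980

k = N/n = 16100/28 = 575
17th selection = 455 + 16×575 = 9655
18th: 9655 + 575 = 10230
19th: 10230 + 575 = 10805
20th: 10805 + 575 = 11380
21st: 11380 + 575 = 11955
22nd: 11955 + 575 = 12530
23rd: 12530 + 575 = 13105
24th: 13105 + 575 = 13680
25th: 13680 + 575 = 14255
26th: 14255 + 575 = 14830
27th: 14830 + 575 = 15405
28th: 15405 + 575 = 15980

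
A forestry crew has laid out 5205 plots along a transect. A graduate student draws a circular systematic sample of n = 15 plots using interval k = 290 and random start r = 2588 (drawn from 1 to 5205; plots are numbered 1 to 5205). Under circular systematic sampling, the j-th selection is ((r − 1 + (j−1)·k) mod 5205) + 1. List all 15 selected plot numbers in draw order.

Selection 1: 2588
Selection 2: 2588 + 290 = 2878
Selection 3: 2878 + 290 = 3168
Selection 4: 3168 + 290 = 3458
Selection 5: 3458 + 290 = 3748
Selection 6: 3748 + 290 = 4038
Selection 7: 4038 + 290 = 4328
Selection 8: 4328 + 290 = 4618
Selection 9: 4618 + 290 = 4908
Selection 10: 4908 + 290 = 5198
Selection 11: 5198 + 290 = 5488 → 5488 − 5205 = 283
Selection 12: 283 + 290 = 573
Selection 13: 573 + 290 = 863
Selection 14: 863 + 290 = 1153
Selection 15: 1153 + 290 = 1443

2588, 2878, 3168, 3458, 3748, 4038, 4328, 4618, 4908, 5198, 283, 573, 863, 1153, 1443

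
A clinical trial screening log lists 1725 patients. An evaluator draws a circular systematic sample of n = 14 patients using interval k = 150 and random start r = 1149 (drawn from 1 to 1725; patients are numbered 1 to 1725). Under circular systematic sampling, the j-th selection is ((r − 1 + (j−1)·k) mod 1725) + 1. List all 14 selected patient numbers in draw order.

Selection 1: 1149
Selection 2: 1149 + 150 = 1299
Selection 3: 1299 + 150 = 1449
Selection 4: 1449 + 150 = 1599
Selection 5: 1599 + 150 = 1749 → 1749 − 1725 = 24
Selection 6: 24 + 150 = 174
Selection 7: 174 + 150 = 324
Selection 8: 324 + 150 = 474
Selection 9: 474 + 150 = 624
Selection 10: 624 + 150 = 774
Selection 11: 774 + 150 = 924
Selection 12: 924 + 150 = 1074
Selection 13: 1074 + 150 = 1224
Selection 14: 1224 + 150 = 1374

1149, 1299, 1449, 1599, 24, 174, 324, 474, 624, 774, 924, 1074, 1224, 1374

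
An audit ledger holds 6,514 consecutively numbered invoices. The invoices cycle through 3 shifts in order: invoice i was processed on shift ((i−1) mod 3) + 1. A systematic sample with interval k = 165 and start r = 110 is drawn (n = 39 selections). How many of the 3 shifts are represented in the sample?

1

Consecutive selections differ by k = 165, so their shift numbers differ by 165 mod 3 = 0.
gcd(165, 3) = 3, so the sample visits 3/3 = 1 distinct residues mod 3.
Start 110 is shift 2; the shifts hit are 2.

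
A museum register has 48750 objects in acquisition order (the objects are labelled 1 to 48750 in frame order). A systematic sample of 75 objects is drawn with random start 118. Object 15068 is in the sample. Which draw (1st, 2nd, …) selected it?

k = 48750/75 = 650
position = (15068 − 118)/650 + 1 = 14950/650 + 1 = 23 + 1 = 24

24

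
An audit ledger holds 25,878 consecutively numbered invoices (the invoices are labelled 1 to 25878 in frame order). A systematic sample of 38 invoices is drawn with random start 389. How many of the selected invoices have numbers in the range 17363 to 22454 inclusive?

k = 25878/38 = 681
First selection ≥ 17363: 389 + ⌈(17363−389)/681⌉·681 = 389 + 25×681 = 17414
Last selection ≤ 22454: 389 + ⌊(22454−389)/681⌋·681 = 389 + 32×681 = 22181
Count = 32 − 25 + 1 = 8

8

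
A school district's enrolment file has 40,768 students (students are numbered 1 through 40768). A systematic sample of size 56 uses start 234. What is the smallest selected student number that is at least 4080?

4602

k = 40768/56 = 728
Steps past start: ⌈(4080 − 234)/728⌉ = ⌈3846/728⌉ = 6
Selected student: 234 + 6×728 = 4602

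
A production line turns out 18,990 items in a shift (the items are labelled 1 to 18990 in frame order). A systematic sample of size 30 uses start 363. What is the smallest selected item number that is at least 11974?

12390

k = 18990/30 = 633
Steps past start: ⌈(11974 − 363)/633⌉ = ⌈11611/633⌉ = 19
Selected item: 363 + 19×633 = 12390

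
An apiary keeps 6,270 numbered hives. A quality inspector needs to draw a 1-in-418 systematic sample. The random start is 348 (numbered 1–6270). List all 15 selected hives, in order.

hive 1: 348
hive 2: 348 + 418 = 766
hive 3: 766 + 418 = 1184
hive 4: 1184 + 418 = 1602
hive 5: 1602 + 418 = 2020
hive 6: 2020 + 418 = 2438
hive 7: 2438 + 418 = 2856
hive 8: 2856 + 418 = 3274
hive 9: 3274 + 418 = 3692
hive 10: 3692 + 418 = 4110
hive 11: 4110 + 418 = 4528
hive 12: 4528 + 418 = 4946
hive 13: 4946 + 418 = 5364
hive 14: 5364 + 418 = 5782
hive 15: 5782 + 418 = 6200

348, 766, 1184, 1602, 2020, 2438, 2856, 3274, 3692, 4110, 4528, 4946, 5364, 5782, 6200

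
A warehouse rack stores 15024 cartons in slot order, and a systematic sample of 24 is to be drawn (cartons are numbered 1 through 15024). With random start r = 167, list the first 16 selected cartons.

167, 793, 1419, 2045, 2671, 3297, 3923, 4549, 5175, 5801, 6427, 7053, 7679, 8305, 8931, 9557

k = N/n = 15024/24 = 626
carton 1: 167
carton 2: 167 + 626 = 793
carton 3: 793 + 626 = 1419
carton 4: 1419 + 626 = 2045
carton 5: 2045 + 626 = 2671
carton 6: 2671 + 626 = 3297
carton 7: 3297 + 626 = 3923
carton 8: 3923 + 626 = 4549
carton 9: 4549 + 626 = 5175
carton 10: 5175 + 626 = 5801
carton 11: 5801 + 626 = 6427
carton 12: 6427 + 626 = 7053
carton 13: 7053 + 626 = 7679
carton 14: 7679 + 626 = 8305
carton 15: 8305 + 626 = 8931
carton 16: 8931 + 626 = 9557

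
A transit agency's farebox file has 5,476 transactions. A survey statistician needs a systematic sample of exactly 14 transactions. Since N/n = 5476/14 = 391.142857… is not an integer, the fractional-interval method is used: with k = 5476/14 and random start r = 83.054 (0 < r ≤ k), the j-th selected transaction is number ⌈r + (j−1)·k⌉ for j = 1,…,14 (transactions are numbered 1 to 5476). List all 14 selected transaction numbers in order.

j=1: r + 0k = 83.054 → ⌈·⌉ = 84
j=2: r + 1k = 474.196857… → ⌈·⌉ = 475
j=3: r + 2k = 865.339714… → ⌈·⌉ = 866
j=4: r + 3k = 1256.482571… → ⌈·⌉ = 1257
j=5: r + 4k = 1647.625428… → ⌈·⌉ = 1648
j=6: r + 5k = 2038.768285… → ⌈·⌉ = 2039
j=7: r + 6k = 2429.911142… → ⌈·⌉ = 2430
j=8: r + 7k = 2821.054 → ⌈·⌉ = 2822
j=9: r + 8k = 3212.196857… → ⌈·⌉ = 3213
j=10: r + 9k = 3603.339714… → ⌈·⌉ = 3604
j=11: r + 10k = 3994.482571… → ⌈·⌉ = 3995
j=12: r + 11k = 4385.625428… → ⌈·⌉ = 4386
j=13: r + 12k = 4776.768285… → ⌈·⌉ = 4777
j=14: r + 13k = 5167.911142… → ⌈·⌉ = 5168

84, 475, 866, 1257, 1648, 2039, 2430, 2822, 3213, 3604, 3995, 4386, 4777, 5168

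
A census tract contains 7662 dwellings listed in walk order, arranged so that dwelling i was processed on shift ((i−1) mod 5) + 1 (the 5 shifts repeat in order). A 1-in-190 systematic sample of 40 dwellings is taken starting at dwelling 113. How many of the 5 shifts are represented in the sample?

Consecutive selections differ by k = 190, so their shift numbers differ by 190 mod 5 = 0.
gcd(190, 5) = 5, so the sample visits 5/5 = 1 distinct residues mod 5.
Start 113 is shift 3; the shifts hit are 3.

1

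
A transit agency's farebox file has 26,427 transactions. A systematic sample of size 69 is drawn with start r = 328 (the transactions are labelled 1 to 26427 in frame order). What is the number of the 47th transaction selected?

k = 26427/69 = 383
47th selection = r + (47−1)·k = 328 + 46×383 = 328 + 17618 = 17946

17946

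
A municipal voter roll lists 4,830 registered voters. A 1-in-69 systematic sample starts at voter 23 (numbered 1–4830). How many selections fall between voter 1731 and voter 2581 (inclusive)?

k = 69
First selection ≥ 1731: 23 + ⌈(1731−23)/69⌉·69 = 23 + 25×69 = 1748
Last selection ≤ 2581: 23 + ⌊(2581−23)/69⌋·69 = 23 + 37×69 = 2576
Count = 37 − 25 + 1 = 13

13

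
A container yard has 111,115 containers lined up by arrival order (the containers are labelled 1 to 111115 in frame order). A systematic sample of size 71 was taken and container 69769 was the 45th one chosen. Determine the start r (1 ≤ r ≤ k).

k = 111115/71 = 1565
r = 69769 − (45−1)×1565 = 69769 − 68860 = 909

909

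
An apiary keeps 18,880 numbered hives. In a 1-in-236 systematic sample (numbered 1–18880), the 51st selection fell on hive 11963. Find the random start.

k = 236
r = 11963 − (51−1)×236 = 11963 − 11800 = 163

163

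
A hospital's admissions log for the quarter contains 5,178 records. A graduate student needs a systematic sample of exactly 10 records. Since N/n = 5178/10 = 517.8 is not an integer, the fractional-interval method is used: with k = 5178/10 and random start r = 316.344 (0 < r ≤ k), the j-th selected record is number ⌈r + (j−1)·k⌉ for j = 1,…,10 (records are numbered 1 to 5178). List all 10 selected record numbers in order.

317, 835, 1352, 1870, 2388, 2906, 3424, 3941, 4459, 4977

j=1: r + 0k = 316.344 → ⌈·⌉ = 317
j=2: r + 1k = 834.144 → ⌈·⌉ = 835
j=3: r + 2k = 1351.944 → ⌈·⌉ = 1352
j=4: r + 3k = 1869.744 → ⌈·⌉ = 1870
j=5: r + 4k = 2387.544 → ⌈·⌉ = 2388
j=6: r + 5k = 2905.344 → ⌈·⌉ = 2906
j=7: r + 6k = 3423.144 → ⌈·⌉ = 3424
j=8: r + 7k = 3940.944 → ⌈·⌉ = 3941
j=9: r + 8k = 4458.744 → ⌈·⌉ = 4459
j=10: r + 9k = 4976.544 → ⌈·⌉ = 4977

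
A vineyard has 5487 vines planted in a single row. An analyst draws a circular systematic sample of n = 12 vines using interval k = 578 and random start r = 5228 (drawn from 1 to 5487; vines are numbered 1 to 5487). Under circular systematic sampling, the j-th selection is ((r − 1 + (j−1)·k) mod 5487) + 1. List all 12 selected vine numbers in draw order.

5228, 319, 897, 1475, 2053, 2631, 3209, 3787, 4365, 4943, 34, 612

Selection 1: 5228
Selection 2: 5228 + 578 = 5806 → 5806 − 5487 = 319
Selection 3: 319 + 578 = 897
Selection 4: 897 + 578 = 1475
Selection 5: 1475 + 578 = 2053
Selection 6: 2053 + 578 = 2631
Selection 7: 2631 + 578 = 3209
Selection 8: 3209 + 578 = 3787
Selection 9: 3787 + 578 = 4365
Selection 10: 4365 + 578 = 4943
Selection 11: 4943 + 578 = 5521 → 5521 − 5487 = 34
Selection 12: 34 + 578 = 612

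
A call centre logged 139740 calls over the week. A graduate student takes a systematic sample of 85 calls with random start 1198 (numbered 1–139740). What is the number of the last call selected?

k = 139740/85 = 1644
85th selection = r + (85−1)·k = 1198 + 84×1644 = 1198 + 138096 = 139294

139294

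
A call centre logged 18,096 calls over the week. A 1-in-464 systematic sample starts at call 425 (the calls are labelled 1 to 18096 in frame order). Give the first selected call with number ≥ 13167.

13417

k = 464
Steps past start: ⌈(13167 − 425)/464⌉ = ⌈12742/464⌉ = 28
Selected call: 425 + 28×464 = 13417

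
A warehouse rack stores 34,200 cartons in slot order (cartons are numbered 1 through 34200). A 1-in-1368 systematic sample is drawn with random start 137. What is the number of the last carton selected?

k = 1368
25th selection = r + (25−1)·k = 137 + 24×1368 = 137 + 32832 = 32969

32969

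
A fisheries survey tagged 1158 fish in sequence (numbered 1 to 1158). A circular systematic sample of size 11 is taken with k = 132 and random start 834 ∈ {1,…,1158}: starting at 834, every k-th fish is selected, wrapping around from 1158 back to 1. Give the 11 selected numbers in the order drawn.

Selection 1: 834
Selection 2: 834 + 132 = 966
Selection 3: 966 + 132 = 1098
Selection 4: 1098 + 132 = 1230 → 1230 − 1158 = 72
Selection 5: 72 + 132 = 204
Selection 6: 204 + 132 = 336
Selection 7: 336 + 132 = 468
Selection 8: 468 + 132 = 600
Selection 9: 600 + 132 = 732
Selection 10: 732 + 132 = 864
Selection 11: 864 + 132 = 996

834, 966, 1098, 72, 204, 336, 468, 600, 732, 864, 996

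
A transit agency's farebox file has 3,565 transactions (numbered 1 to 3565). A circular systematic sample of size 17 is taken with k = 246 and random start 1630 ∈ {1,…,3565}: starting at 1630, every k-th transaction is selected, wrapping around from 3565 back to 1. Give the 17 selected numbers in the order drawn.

1630, 1876, 2122, 2368, 2614, 2860, 3106, 3352, 33, 279, 525, 771, 1017, 1263, 1509, 1755, 2001

Selection 1: 1630
Selection 2: 1630 + 246 = 1876
Selection 3: 1876 + 246 = 2122
Selection 4: 2122 + 246 = 2368
Selection 5: 2368 + 246 = 2614
Selection 6: 2614 + 246 = 2860
Selection 7: 2860 + 246 = 3106
Selection 8: 3106 + 246 = 3352
Selection 9: 3352 + 246 = 3598 → 3598 − 3565 = 33
Selection 10: 33 + 246 = 279
Selection 11: 279 + 246 = 525
Selection 12: 525 + 246 = 771
Selection 13: 771 + 246 = 1017
Selection 14: 1017 + 246 = 1263
Selection 15: 1263 + 246 = 1509
Selection 16: 1509 + 246 = 1755
Selection 17: 1755 + 246 = 2001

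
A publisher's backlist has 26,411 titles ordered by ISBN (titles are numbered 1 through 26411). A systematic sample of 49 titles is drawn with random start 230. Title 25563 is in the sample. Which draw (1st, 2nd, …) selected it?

k = 26411/49 = 539
position = (25563 − 230)/539 + 1 = 25333/539 + 1 = 47 + 1 = 48

48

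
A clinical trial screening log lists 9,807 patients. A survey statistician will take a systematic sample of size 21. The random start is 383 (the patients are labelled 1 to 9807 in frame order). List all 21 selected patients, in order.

383, 850, 1317, 1784, 2251, 2718, 3185, 3652, 4119, 4586, 5053, 5520, 5987, 6454, 6921, 7388, 7855, 8322, 8789, 9256, 9723

k = N/n = 9807/21 = 467
patient 1: 383
patient 2: 383 + 467 = 850
patient 3: 850 + 467 = 1317
patient 4: 1317 + 467 = 1784
patient 5: 1784 + 467 = 2251
patient 6: 2251 + 467 = 2718
patient 7: 2718 + 467 = 3185
patient 8: 3185 + 467 = 3652
patient 9: 3652 + 467 = 4119
patient 10: 4119 + 467 = 4586
patient 11: 4586 + 467 = 5053
patient 12: 5053 + 467 = 5520
patient 13: 5520 + 467 = 5987
patient 14: 5987 + 467 = 6454
patient 15: 6454 + 467 = 6921
patient 16: 6921 + 467 = 7388
patient 17: 7388 + 467 = 7855
patient 18: 7855 + 467 = 8322
patient 19: 8322 + 467 = 8789
patient 20: 8789 + 467 = 9256
patient 21: 9256 + 467 = 9723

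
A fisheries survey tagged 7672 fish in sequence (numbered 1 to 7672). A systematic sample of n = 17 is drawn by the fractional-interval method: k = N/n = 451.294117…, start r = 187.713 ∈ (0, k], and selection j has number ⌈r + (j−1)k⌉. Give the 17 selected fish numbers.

j=1: r + 0k = 187.713 → ⌈·⌉ = 188
j=2: r + 1k = 639.007117… → ⌈·⌉ = 640
j=3: r + 2k = 1090.301235… → ⌈·⌉ = 1091
j=4: r + 3k = 1541.595352… → ⌈·⌉ = 1542
j=5: r + 4k = 1992.889470… → ⌈·⌉ = 1993
j=6: r + 5k = 2444.183588… → ⌈·⌉ = 2445
j=7: r + 6k = 2895.477705… → ⌈·⌉ = 2896
j=8: r + 7k = 3346.771823… → ⌈·⌉ = 3347
j=9: r + 8k = 3798.065941… → ⌈·⌉ = 3799
j=10: r + 9k = 4249.360058… → ⌈·⌉ = 4250
j=11: r + 10k = 4700.654176… → ⌈·⌉ = 4701
j=12: r + 11k = 5151.948294… → ⌈·⌉ = 5152
j=13: r + 12k = 5603.242411… → ⌈·⌉ = 5604
j=14: r + 13k = 6054.536529… → ⌈·⌉ = 6055
j=15: r + 14k = 6505.830647… → ⌈·⌉ = 6506
j=16: r + 15k = 6957.124764… → ⌈·⌉ = 6958
j=17: r + 16k = 7408.418882… → ⌈·⌉ = 7409

188, 640, 1091, 1542, 1993, 2445, 2896, 3347, 3799, 4250, 4701, 5152, 5604, 6055, 6506, 6958, 7409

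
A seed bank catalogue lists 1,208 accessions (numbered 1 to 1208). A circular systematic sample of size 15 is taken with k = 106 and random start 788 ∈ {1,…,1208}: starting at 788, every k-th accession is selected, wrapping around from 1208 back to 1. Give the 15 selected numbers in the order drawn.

788, 894, 1000, 1106, 4, 110, 216, 322, 428, 534, 640, 746, 852, 958, 1064

Selection 1: 788
Selection 2: 788 + 106 = 894
Selection 3: 894 + 106 = 1000
Selection 4: 1000 + 106 = 1106
Selection 5: 1106 + 106 = 1212 → 1212 − 1208 = 4
Selection 6: 4 + 106 = 110
Selection 7: 110 + 106 = 216
Selection 8: 216 + 106 = 322
Selection 9: 322 + 106 = 428
Selection 10: 428 + 106 = 534
Selection 11: 534 + 106 = 640
Selection 12: 640 + 106 = 746
Selection 13: 746 + 106 = 852
Selection 14: 852 + 106 = 958
Selection 15: 958 + 106 = 1064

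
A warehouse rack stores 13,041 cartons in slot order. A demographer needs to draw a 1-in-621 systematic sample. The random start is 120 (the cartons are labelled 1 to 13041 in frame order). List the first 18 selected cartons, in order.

120, 741, 1362, 1983, 2604, 3225, 3846, 4467, 5088, 5709, 6330, 6951, 7572, 8193, 8814, 9435, 10056, 10677

carton 1: 120
carton 2: 120 + 621 = 741
carton 3: 741 + 621 = 1362
carton 4: 1362 + 621 = 1983
carton 5: 1983 + 621 = 2604
carton 6: 2604 + 621 = 3225
carton 7: 3225 + 621 = 3846
carton 8: 3846 + 621 = 4467
carton 9: 4467 + 621 = 5088
carton 10: 5088 + 621 = 5709
carton 11: 5709 + 621 = 6330
carton 12: 6330 + 621 = 6951
carton 13: 6951 + 621 = 7572
carton 14: 7572 + 621 = 8193
carton 15: 8193 + 621 = 8814
carton 16: 8814 + 621 = 9435
carton 17: 9435 + 621 = 10056
carton 18: 10056 + 621 = 10677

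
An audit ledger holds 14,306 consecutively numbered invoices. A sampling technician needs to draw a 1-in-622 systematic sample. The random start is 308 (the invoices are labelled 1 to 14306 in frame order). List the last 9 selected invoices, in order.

15th selection = 308 + 14×622 = 9016
16th: 9016 + 622 = 9638
17th: 9638 + 622 = 10260
18th: 10260 + 622 = 10882
19th: 10882 + 622 = 11504
20th: 11504 + 622 = 12126
21st: 12126 + 622 = 12748
22nd: 12748 + 622 = 13370
23rd: 13370 + 622 = 13992

9016, 9638, 10260, 10882, 11504, 12126, 12748, 13370, 13992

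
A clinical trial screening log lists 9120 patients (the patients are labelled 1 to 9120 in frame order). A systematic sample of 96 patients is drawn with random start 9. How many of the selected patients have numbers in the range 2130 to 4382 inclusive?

24

k = 9120/96 = 95
First selection ≥ 2130: 9 + ⌈(2130−9)/95⌉·95 = 9 + 23×95 = 2194
Last selection ≤ 4382: 9 + ⌊(4382−9)/95⌋·95 = 9 + 46×95 = 4379
Count = 46 − 23 + 1 = 24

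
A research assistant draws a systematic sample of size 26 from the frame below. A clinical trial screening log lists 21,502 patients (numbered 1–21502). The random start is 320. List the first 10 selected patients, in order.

k = N/n = 21502/26 = 827
patient 1: 320
patient 2: 320 + 827 = 1147
patient 3: 1147 + 827 = 1974
patient 4: 1974 + 827 = 2801
patient 5: 2801 + 827 = 3628
patient 6: 3628 + 827 = 4455
patient 7: 4455 + 827 = 5282
patient 8: 5282 + 827 = 6109
patient 9: 6109 + 827 = 6936
patient 10: 6936 + 827 = 7763

320, 1147, 1974, 2801, 3628, 4455, 5282, 6109, 6936, 7763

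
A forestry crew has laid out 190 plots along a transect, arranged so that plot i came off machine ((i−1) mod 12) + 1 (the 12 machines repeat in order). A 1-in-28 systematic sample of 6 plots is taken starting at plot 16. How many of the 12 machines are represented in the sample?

3

Consecutive selections differ by k = 28, so their machine numbers differ by 28 mod 12 = 4.
gcd(28, 12) = 4, so the sample visits 12/4 = 3 distinct residues mod 12.
Start 16 is machine 4; the machines hit are 4, 8, 12.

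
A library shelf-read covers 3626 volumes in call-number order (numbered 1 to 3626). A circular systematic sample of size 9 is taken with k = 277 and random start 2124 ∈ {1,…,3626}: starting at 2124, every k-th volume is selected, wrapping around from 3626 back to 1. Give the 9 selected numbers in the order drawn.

Selection 1: 2124
Selection 2: 2124 + 277 = 2401
Selection 3: 2401 + 277 = 2678
Selection 4: 2678 + 277 = 2955
Selection 5: 2955 + 277 = 3232
Selection 6: 3232 + 277 = 3509
Selection 7: 3509 + 277 = 3786 → 3786 − 3626 = 160
Selection 8: 160 + 277 = 437
Selection 9: 437 + 277 = 714

2124, 2401, 2678, 2955, 3232, 3509, 160, 437, 714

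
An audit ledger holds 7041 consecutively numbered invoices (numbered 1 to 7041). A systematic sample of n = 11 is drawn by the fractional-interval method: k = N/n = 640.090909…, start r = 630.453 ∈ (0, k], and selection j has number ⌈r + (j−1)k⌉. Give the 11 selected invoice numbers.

631, 1271, 1911, 2551, 3191, 3831, 4471, 5112, 5752, 6392, 7032

j=1: r + 0k = 630.453 → ⌈·⌉ = 631
j=2: r + 1k = 1270.543909… → ⌈·⌉ = 1271
j=3: r + 2k = 1910.634818… → ⌈·⌉ = 1911
j=4: r + 3k = 2550.725727… → ⌈·⌉ = 2551
j=5: r + 4k = 3190.816636… → ⌈·⌉ = 3191
j=6: r + 5k = 3830.907545… → ⌈·⌉ = 3831
j=7: r + 6k = 4470.998454… → ⌈·⌉ = 4471
j=8: r + 7k = 5111.089363… → ⌈·⌉ = 5112
j=9: r + 8k = 5751.180272… → ⌈·⌉ = 5752
j=10: r + 9k = 6391.271181… → ⌈·⌉ = 6392
j=11: r + 10k = 7031.362090… → ⌈·⌉ = 7032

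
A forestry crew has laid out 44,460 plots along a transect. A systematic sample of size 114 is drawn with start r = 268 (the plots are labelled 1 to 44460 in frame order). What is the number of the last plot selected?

44338

k = 44460/114 = 390
114th selection = r + (114−1)·k = 268 + 113×390 = 268 + 44070 = 44338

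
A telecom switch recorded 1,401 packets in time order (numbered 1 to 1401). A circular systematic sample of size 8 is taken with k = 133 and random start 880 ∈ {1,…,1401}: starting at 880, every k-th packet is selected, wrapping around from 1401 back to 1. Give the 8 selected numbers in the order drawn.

Selection 1: 880
Selection 2: 880 + 133 = 1013
Selection 3: 1013 + 133 = 1146
Selection 4: 1146 + 133 = 1279
Selection 5: 1279 + 133 = 1412 → 1412 − 1401 = 11
Selection 6: 11 + 133 = 144
Selection 7: 144 + 133 = 277
Selection 8: 277 + 133 = 410

880, 1013, 1146, 1279, 11, 144, 277, 410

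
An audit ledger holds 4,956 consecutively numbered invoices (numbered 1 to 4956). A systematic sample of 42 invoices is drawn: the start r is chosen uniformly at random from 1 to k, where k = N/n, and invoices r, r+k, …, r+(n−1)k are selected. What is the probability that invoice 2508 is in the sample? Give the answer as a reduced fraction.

1/118

k = 4956/42 = 118.
Invoice 2508 is selected iff r ≡ 2508 (mod 118); exactly one such r in {1,…,118}.
Inclusion probability = 1/118.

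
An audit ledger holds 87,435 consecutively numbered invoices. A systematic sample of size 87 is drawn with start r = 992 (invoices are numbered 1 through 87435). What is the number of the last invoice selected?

87422

k = 87435/87 = 1005
87th selection = r + (87−1)·k = 992 + 86×1005 = 992 + 86430 = 87422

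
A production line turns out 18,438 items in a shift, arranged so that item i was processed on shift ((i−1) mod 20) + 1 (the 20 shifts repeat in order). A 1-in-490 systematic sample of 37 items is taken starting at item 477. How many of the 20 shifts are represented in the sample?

Consecutive selections differ by k = 490, so their shift numbers differ by 490 mod 20 = 10.
gcd(490, 20) = 10, so the sample visits 20/10 = 2 distinct residues mod 20.
Start 477 is shift 17; the shifts hit are 7, 17.

2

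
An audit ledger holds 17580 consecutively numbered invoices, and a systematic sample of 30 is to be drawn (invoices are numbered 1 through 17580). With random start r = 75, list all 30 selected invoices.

k = N/n = 17580/30 = 586
invoice 1: 75
invoice 2: 75 + 586 = 661
invoice 3: 661 + 586 = 1247
invoice 4: 1247 + 586 = 1833
invoice 5: 1833 + 586 = 2419
invoice 6: 2419 + 586 = 3005
invoice 7: 3005 + 586 = 3591
invoice 8: 3591 + 586 = 4177
invoice 9: 4177 + 586 = 4763
invoice 10: 4763 + 586 = 5349
invoice 11: 5349 + 586 = 5935
invoice 12: 5935 + 586 = 6521
invoice 13: 6521 + 586 = 7107
invoice 14: 7107 + 586 = 7693
invoice 15: 7693 + 586 = 8279
invoice 16: 8279 + 586 = 8865
invoice 17: 8865 + 586 = 9451
invoice 18: 9451 + 586 = 10037
invoice 19: 10037 + 586 = 10623
invoice 20: 10623 + 586 = 11209
invoice 21: 11209 + 586 = 11795
invoice 22: 11795 + 586 = 12381
invoice 23: 12381 + 586 = 12967
invoice 24: 12967 + 586 = 13553
invoice 25: 13553 + 586 = 14139
invoice 26: 14139 + 586 = 14725
invoice 27: 14725 + 586 = 15311
invoice 28: 15311 + 586 = 15897
invoice 29: 15897 + 586 = 16483
invoice 30: 16483 + 586 = 17069

75, 661, 1247, 1833, 2419, 3005, 3591, 4177, 4763, 5349, 5935, 6521, 7107, 7693, 8279, 8865, 9451, 10037, 10623, 11209, 11795, 12381, 12967, 13553, 14139, 14725, 15311, 15897, 16483, 17069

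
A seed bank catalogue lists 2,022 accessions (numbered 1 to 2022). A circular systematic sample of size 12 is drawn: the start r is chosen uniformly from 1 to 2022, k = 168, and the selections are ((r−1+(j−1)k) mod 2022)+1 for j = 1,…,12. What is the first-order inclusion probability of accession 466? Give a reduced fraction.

2/337

For each position j, as r ranges over 1…2022 the j-th selection hits every accession exactly once, so accession 466 is selected for exactly 12 of the 2022 starts.
Inclusion probability = 12/2022 = 2/337.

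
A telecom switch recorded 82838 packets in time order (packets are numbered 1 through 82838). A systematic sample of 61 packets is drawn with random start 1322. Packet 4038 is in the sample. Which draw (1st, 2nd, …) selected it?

3

k = 82838/61 = 1358
position = (4038 − 1322)/1358 + 1 = 2716/1358 + 1 = 2 + 1 = 3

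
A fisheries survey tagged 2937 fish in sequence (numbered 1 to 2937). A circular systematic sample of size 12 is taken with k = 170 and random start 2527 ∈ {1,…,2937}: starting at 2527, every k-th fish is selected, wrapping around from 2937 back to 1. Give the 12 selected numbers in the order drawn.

2527, 2697, 2867, 100, 270, 440, 610, 780, 950, 1120, 1290, 1460

Selection 1: 2527
Selection 2: 2527 + 170 = 2697
Selection 3: 2697 + 170 = 2867
Selection 4: 2867 + 170 = 3037 → 3037 − 2937 = 100
Selection 5: 100 + 170 = 270
Selection 6: 270 + 170 = 440
Selection 7: 440 + 170 = 610
Selection 8: 610 + 170 = 780
Selection 9: 780 + 170 = 950
Selection 10: 950 + 170 = 1120
Selection 11: 1120 + 170 = 1290
Selection 12: 1290 + 170 = 1460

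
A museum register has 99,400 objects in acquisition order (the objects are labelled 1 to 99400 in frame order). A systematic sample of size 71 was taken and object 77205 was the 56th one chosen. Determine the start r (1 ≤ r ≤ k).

k = 99400/71 = 1400
r = 77205 − (56−1)×1400 = 77205 − 77000 = 205

205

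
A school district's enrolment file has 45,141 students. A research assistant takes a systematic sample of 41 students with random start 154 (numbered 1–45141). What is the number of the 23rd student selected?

24376

k = 45141/41 = 1101
23rd selection = r + (23−1)·k = 154 + 22×1101 = 154 + 24222 = 24376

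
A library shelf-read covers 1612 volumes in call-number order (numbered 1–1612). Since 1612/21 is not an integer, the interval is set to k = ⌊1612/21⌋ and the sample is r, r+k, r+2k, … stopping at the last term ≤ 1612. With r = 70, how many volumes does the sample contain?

k = ⌊1612/21⌋ = 76
Achieved size = ⌊(1612 − 70)/76⌋ + 1 = ⌊1542/76⌋ + 1 = 20 + 1 = 21
(last selection: 70 + 20×76 = 1590 ≤ 1612; next would be 1666 > 1612)

21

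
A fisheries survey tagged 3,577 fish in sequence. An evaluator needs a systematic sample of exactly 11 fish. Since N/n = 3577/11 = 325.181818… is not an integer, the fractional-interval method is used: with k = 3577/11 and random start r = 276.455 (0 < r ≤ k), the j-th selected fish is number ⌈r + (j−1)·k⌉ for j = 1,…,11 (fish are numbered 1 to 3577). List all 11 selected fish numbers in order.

j=1: r + 0k = 276.455 → ⌈·⌉ = 277
j=2: r + 1k = 601.636818… → ⌈·⌉ = 602
j=3: r + 2k = 926.818636… → ⌈·⌉ = 927
j=4: r + 3k = 1252.000454… → ⌈·⌉ = 1253
j=5: r + 4k = 1577.182272… → ⌈·⌉ = 1578
j=6: r + 5k = 1902.364090… → ⌈·⌉ = 1903
j=7: r + 6k = 2227.545909… → ⌈·⌉ = 2228
j=8: r + 7k = 2552.727727… → ⌈·⌉ = 2553
j=9: r + 8k = 2877.909545… → ⌈·⌉ = 2878
j=10: r + 9k = 3203.091363… → ⌈·⌉ = 3204
j=11: r + 10k = 3528.273181… → ⌈·⌉ = 3529

277, 602, 927, 1253, 1578, 1903, 2228, 2553, 2878, 3204, 3529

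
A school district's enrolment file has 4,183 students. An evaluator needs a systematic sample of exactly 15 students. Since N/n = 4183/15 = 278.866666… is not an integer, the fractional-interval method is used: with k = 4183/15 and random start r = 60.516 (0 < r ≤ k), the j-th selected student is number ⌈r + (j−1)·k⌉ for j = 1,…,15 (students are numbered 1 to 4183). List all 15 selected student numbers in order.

j=1: r + 0k = 60.516 → ⌈·⌉ = 61
j=2: r + 1k = 339.382666… → ⌈·⌉ = 340
j=3: r + 2k = 618.249333… → ⌈·⌉ = 619
j=4: r + 3k = 897.116 → ⌈·⌉ = 898
j=5: r + 4k = 1175.982666… → ⌈·⌉ = 1176
j=6: r + 5k = 1454.849333… → ⌈·⌉ = 1455
j=7: r + 6k = 1733.716 → ⌈·⌉ = 1734
j=8: r + 7k = 2012.582666… → ⌈·⌉ = 2013
j=9: r + 8k = 2291.449333… → ⌈·⌉ = 2292
j=10: r + 9k = 2570.316 → ⌈·⌉ = 2571
j=11: r + 10k = 2849.182666… → ⌈·⌉ = 2850
j=12: r + 11k = 3128.049333… → ⌈·⌉ = 3129
j=13: r + 12k = 3406.916 → ⌈·⌉ = 3407
j=14: r + 13k = 3685.782666… → ⌈·⌉ = 3686
j=15: r + 14k = 3964.649333… → ⌈·⌉ = 3965

61, 340, 619, 898, 1176, 1455, 1734, 2013, 2292, 2571, 2850, 3129, 3407, 3686, 3965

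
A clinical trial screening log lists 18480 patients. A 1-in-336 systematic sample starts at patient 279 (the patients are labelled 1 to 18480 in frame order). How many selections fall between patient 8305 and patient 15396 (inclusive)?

21

k = 336
First selection ≥ 8305: 279 + ⌈(8305−279)/336⌉·336 = 279 + 24×336 = 8343
Last selection ≤ 15396: 279 + ⌊(15396−279)/336⌋·336 = 279 + 44×336 = 15063
Count = 44 − 24 + 1 = 21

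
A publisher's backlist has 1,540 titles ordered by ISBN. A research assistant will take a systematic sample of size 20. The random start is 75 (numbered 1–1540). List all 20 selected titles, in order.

k = N/n = 1540/20 = 77
title 1: 75
title 2: 75 + 77 = 152
title 3: 152 + 77 = 229
title 4: 229 + 77 = 306
title 5: 306 + 77 = 383
title 6: 383 + 77 = 460
title 7: 460 + 77 = 537
title 8: 537 + 77 = 614
title 9: 614 + 77 = 691
title 10: 691 + 77 = 768
title 11: 768 + 77 = 845
title 12: 845 + 77 = 922
title 13: 922 + 77 = 999
title 14: 999 + 77 = 1076
title 15: 1076 + 77 = 1153
title 16: 1153 + 77 = 1230
title 17: 1230 + 77 = 1307
title 18: 1307 + 77 = 1384
title 19: 1384 + 77 = 1461
title 20: 1461 + 77 = 1538

75, 152, 229, 306, 383, 460, 537, 614, 691, 768, 845, 922, 999, 1076, 1153, 1230, 1307, 1384, 1461, 1538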